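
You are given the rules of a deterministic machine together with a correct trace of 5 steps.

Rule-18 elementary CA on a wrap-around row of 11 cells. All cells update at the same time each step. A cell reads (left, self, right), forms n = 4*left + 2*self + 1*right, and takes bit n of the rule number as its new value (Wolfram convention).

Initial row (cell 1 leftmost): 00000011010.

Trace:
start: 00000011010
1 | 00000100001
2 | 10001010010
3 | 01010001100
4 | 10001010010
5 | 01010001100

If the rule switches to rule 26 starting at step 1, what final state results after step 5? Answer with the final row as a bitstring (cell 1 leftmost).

01100010001

(re-executing steps 1..5 under rule 26; state before step 1: 00000011010)
1 | 00000110001
2 | 10001101010
3 | 01011000000
4 | 10010100000
5 | 01100010001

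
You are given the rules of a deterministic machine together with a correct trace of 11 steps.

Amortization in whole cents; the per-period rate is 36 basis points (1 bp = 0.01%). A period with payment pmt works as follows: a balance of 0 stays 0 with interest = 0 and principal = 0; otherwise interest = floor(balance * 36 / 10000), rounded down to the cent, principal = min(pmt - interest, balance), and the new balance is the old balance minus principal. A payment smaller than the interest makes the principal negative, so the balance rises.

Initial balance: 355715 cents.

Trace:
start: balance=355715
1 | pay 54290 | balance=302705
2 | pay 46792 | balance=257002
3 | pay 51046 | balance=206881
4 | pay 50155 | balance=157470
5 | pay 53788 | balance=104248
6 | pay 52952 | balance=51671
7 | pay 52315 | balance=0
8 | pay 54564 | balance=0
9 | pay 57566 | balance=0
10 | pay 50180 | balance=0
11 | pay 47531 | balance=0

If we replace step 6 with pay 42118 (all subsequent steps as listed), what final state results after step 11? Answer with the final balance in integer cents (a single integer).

0

(re-executing from step 6 with the substitution; state before step 6: balance=104248)
6 | pay 42118 | balance=62505
7 | pay 52315 | balance=10415
8 | pay 54564 | balance=0
9 | pay 57566 | balance=0
10 | pay 50180 | balance=0
11 | pay 47531 | balance=0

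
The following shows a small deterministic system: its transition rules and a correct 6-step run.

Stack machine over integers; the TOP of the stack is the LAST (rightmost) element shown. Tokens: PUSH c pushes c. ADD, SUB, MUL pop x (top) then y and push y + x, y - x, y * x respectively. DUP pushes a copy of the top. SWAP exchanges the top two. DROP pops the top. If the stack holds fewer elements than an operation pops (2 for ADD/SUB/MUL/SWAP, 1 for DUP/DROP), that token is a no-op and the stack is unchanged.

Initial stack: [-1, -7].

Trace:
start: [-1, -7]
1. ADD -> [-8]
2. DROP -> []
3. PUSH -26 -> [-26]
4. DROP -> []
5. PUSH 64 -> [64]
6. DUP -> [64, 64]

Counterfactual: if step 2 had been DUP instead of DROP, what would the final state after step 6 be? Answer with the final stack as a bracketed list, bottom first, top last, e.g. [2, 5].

[-8, -8, 64, 64]

(re-executing from step 2 with the substitution; state before step 2: [-8])
2. DUP -> [-8, -8]
3. PUSH -26 -> [-8, -8, -26]
4. DROP -> [-8, -8]
5. PUSH 64 -> [-8, -8, 64]
6. DUP -> [-8, -8, 64, 64]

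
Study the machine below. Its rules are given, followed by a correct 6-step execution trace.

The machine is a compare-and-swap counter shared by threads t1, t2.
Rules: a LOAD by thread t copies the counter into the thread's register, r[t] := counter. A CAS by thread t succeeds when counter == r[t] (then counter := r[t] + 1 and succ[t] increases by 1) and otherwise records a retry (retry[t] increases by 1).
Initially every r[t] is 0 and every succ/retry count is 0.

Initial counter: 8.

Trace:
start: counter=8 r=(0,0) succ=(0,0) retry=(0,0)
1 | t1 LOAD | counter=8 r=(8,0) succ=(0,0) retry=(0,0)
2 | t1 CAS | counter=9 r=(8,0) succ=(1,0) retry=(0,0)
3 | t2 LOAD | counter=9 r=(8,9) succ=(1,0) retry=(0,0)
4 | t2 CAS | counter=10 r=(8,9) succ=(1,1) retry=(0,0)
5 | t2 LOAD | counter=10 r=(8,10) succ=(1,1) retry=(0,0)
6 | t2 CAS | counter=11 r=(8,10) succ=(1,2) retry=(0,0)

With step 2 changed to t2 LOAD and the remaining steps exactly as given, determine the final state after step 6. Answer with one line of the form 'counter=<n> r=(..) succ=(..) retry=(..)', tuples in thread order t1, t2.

(re-executing from step 2 with the substitution; state before step 2: counter=8 r=(8,0) succ=(0,0) retry=(0,0))
2 | t2 LOAD | counter=8 r=(8,8) succ=(0,0) retry=(0,0)
3 | t2 LOAD | counter=8 r=(8,8) succ=(0,0) retry=(0,0)
4 | t2 CAS | counter=9 r=(8,8) succ=(0,1) retry=(0,0)
5 | t2 LOAD | counter=9 r=(8,9) succ=(0,1) retry=(0,0)
6 | t2 CAS | counter=10 r=(8,9) succ=(0,2) retry=(0,0)

counter=10 r=(8,9) succ=(0,2) retry=(0,0)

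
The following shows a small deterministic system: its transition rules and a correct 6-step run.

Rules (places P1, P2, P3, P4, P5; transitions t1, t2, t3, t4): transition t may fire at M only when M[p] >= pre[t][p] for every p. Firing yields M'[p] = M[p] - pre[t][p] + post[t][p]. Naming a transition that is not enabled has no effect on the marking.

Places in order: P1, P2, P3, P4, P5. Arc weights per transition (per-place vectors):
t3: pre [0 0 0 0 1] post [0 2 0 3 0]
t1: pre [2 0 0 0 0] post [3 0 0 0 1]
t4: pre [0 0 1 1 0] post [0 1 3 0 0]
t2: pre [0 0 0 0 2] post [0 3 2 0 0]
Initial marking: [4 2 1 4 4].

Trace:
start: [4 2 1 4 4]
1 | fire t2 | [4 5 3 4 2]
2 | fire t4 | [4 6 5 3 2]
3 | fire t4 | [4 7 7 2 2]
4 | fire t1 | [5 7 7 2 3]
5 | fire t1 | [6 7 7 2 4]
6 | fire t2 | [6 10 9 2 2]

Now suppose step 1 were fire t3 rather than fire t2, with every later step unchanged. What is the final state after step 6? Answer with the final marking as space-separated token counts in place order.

(re-executing from step 1 with the substitution; state before step 1: [4 2 1 4 4])
1 | fire t3 | [4 4 1 7 3]
2 | fire t4 | [4 5 3 6 3]
3 | fire t4 | [4 6 5 5 3]
4 | fire t1 | [5 6 5 5 4]
5 | fire t1 | [6 6 5 5 5]
6 | fire t2 | [6 9 7 5 3]

6 9 7 5 3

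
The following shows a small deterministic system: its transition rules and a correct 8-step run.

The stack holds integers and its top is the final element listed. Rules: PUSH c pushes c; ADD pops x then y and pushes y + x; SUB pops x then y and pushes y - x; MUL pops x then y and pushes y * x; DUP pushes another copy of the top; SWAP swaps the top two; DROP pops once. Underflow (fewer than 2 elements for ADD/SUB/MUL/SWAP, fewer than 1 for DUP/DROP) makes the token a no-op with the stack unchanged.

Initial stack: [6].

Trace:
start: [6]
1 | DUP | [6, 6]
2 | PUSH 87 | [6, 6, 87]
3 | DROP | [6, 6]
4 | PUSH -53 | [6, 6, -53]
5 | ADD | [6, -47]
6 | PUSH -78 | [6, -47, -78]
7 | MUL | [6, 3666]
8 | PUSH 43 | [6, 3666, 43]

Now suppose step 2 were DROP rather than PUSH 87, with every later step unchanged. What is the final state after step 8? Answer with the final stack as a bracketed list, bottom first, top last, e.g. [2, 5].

[4134, 43]

(re-executing from step 2 with the substitution; state before step 2: [6, 6])
2 | DROP | [6]
3 | DROP | []
4 | PUSH -53 | [-53]
5 | ADD | [-53]
6 | PUSH -78 | [-53, -78]
7 | MUL | [4134]
8 | PUSH 43 | [4134, 43]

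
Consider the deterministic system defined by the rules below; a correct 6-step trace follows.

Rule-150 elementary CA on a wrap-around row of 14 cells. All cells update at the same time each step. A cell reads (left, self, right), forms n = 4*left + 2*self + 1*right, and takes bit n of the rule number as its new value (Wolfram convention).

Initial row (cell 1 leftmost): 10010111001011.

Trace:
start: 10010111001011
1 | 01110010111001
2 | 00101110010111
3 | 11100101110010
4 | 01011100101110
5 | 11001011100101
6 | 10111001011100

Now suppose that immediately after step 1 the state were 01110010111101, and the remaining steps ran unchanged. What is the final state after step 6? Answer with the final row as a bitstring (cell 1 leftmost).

01011010110010

state after step 1 := 01110010111101
2 | 00101110011001
3 | 11100101100111
4 | 11011100011011
5 | 10001010100001
6 | 01011010110010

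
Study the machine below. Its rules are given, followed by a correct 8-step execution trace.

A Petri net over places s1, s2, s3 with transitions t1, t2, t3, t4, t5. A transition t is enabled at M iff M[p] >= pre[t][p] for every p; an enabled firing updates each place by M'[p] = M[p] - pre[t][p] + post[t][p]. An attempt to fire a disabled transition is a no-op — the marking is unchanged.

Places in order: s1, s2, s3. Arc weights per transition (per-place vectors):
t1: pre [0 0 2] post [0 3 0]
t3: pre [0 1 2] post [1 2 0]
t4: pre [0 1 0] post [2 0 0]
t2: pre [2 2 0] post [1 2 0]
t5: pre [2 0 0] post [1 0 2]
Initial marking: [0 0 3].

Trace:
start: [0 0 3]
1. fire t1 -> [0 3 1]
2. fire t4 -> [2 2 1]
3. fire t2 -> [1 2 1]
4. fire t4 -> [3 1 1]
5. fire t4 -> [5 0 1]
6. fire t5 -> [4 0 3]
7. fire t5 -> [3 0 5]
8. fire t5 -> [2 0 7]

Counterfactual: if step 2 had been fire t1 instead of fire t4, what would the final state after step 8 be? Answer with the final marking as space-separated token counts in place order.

1 1 7

(re-executing from step 2 with the substitution; state before step 2: [0 3 1])
2. fire t1 -> [0 3 1]
3. fire t2 -> [0 3 1]
4. fire t4 -> [2 2 1]
5. fire t4 -> [4 1 1]
6. fire t5 -> [3 1 3]
7. fire t5 -> [2 1 5]
8. fire t5 -> [1 1 7]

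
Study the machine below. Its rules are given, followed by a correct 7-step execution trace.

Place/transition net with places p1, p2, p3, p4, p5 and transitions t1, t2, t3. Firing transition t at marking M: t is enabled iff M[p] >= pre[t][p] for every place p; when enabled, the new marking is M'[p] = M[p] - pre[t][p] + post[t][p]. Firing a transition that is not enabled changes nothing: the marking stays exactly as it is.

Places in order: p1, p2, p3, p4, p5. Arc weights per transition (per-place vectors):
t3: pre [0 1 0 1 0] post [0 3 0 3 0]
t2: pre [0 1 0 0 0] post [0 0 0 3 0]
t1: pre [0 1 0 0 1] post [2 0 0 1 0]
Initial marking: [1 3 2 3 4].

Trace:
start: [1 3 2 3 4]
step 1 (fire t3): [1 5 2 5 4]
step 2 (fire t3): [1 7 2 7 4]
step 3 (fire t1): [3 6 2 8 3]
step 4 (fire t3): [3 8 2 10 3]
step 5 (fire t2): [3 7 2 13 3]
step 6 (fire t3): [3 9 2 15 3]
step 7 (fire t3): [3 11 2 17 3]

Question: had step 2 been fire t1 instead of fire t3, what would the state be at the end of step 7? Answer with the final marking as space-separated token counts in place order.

(re-executing from step 2 with the substitution; state before step 2: [1 5 2 5 4])
step 2 (fire t1): [3 4 2 6 3]
step 3 (fire t1): [5 3 2 7 2]
step 4 (fire t3): [5 5 2 9 2]
step 5 (fire t2): [5 4 2 12 2]
step 6 (fire t3): [5 6 2 14 2]
step 7 (fire t3): [5 8 2 16 2]

5 8 2 16 2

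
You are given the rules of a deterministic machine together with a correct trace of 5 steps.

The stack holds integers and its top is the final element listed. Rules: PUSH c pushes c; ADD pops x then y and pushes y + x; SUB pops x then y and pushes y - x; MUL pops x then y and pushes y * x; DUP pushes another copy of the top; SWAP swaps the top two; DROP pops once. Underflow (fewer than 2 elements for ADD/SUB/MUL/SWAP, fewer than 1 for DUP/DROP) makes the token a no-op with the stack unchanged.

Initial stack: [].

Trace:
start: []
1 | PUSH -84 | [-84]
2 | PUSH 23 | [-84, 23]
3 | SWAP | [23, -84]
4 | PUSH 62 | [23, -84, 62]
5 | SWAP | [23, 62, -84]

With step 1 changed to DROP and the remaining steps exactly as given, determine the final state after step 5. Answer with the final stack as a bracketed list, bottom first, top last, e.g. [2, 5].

(re-executing from step 1 with the substitution; state before step 1: [])
1 | DROP | []
2 | PUSH 23 | [23]
3 | SWAP | [23]
4 | PUSH 62 | [23, 62]
5 | SWAP | [62, 23]

[62, 23]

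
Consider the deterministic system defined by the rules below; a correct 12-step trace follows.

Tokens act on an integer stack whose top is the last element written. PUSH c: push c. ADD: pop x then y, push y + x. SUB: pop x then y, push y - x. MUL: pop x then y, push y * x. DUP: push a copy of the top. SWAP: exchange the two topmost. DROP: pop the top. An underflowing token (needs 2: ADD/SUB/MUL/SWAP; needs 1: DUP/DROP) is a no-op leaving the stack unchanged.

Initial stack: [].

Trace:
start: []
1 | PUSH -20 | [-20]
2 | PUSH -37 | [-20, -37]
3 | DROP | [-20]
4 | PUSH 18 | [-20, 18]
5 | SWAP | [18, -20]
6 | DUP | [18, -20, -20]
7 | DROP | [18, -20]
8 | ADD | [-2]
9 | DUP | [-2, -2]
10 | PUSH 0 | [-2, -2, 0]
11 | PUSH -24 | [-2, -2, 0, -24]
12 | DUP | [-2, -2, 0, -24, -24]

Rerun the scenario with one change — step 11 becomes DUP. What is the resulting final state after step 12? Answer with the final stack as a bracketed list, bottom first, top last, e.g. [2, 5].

(re-executing from step 11 with the substitution; state before step 11: [-2, -2, 0])
11 | DUP | [-2, -2, 0, 0]
12 | DUP | [-2, -2, 0, 0, 0]

[-2, -2, 0, 0, 0]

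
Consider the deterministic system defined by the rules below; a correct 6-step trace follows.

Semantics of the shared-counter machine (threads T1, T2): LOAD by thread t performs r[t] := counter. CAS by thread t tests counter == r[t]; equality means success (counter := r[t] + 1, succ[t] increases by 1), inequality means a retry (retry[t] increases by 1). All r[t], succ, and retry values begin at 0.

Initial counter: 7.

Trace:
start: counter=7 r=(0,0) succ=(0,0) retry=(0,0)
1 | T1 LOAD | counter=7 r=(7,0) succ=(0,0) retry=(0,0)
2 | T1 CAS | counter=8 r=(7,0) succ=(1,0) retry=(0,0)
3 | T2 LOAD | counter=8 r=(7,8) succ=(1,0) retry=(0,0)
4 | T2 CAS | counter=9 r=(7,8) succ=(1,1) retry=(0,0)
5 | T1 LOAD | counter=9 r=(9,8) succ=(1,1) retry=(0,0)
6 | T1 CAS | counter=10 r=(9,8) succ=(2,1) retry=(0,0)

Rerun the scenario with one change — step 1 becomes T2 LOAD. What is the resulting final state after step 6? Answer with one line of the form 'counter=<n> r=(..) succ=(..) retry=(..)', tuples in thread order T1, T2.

(re-executing from step 1 with the substitution; state before step 1: counter=7 r=(0,0) succ=(0,0) retry=(0,0))
1 | T2 LOAD | counter=7 r=(0,7) succ=(0,0) retry=(0,0)
2 | T1 CAS | counter=7 r=(0,7) succ=(0,0) retry=(1,0)
3 | T2 LOAD | counter=7 r=(0,7) succ=(0,0) retry=(1,0)
4 | T2 CAS | counter=8 r=(0,7) succ=(0,1) retry=(1,0)
5 | T1 LOAD | counter=8 r=(8,7) succ=(0,1) retry=(1,0)
6 | T1 CAS | counter=9 r=(8,7) succ=(1,1) retry=(1,0)

counter=9 r=(8,7) succ=(1,1) retry=(1,0)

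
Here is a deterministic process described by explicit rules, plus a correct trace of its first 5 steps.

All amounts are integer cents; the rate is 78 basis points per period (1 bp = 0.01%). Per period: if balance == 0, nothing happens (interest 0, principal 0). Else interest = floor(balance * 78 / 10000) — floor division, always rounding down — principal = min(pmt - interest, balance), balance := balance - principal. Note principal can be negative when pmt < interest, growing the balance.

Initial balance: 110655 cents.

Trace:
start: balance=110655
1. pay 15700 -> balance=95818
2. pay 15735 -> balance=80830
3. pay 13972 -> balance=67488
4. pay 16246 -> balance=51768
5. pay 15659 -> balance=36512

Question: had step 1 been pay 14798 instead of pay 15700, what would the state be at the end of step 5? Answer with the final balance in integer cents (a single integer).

(re-executing from step 1 with the substitution; state before step 1: balance=110655)
1. pay 14798 -> balance=96720
2. pay 15735 -> balance=81739
3. pay 13972 -> balance=68404
4. pay 16246 -> balance=52691
5. pay 15659 -> balance=37442

37442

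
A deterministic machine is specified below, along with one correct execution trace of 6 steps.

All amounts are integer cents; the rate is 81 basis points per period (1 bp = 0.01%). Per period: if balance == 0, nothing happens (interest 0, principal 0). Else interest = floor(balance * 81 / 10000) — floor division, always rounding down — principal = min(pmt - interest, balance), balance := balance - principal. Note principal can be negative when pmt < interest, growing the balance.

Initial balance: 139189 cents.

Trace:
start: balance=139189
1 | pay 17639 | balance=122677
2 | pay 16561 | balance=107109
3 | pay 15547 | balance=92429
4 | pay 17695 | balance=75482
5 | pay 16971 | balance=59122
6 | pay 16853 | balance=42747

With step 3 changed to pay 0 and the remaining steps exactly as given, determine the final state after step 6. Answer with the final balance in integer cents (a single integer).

(re-executing from step 3 with the substitution; state before step 3: balance=107109)
3 | pay 0 | balance=107976
4 | pay 17695 | balance=91155
5 | pay 16971 | balance=74922
6 | pay 16853 | balance=58675

58675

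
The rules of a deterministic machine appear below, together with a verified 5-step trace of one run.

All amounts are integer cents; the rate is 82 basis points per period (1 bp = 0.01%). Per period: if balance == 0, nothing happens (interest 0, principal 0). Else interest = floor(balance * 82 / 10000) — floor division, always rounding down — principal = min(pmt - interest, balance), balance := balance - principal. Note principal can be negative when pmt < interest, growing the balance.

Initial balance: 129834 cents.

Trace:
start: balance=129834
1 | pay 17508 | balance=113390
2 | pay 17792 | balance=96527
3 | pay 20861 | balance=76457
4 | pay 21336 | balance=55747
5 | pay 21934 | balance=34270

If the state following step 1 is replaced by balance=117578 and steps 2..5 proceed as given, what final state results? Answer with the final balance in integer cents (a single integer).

38598

state after step 1 := balance=117578
2 | pay 17792 | balance=100750
3 | pay 20861 | balance=80715
4 | pay 21336 | balance=60040
5 | pay 21934 | balance=38598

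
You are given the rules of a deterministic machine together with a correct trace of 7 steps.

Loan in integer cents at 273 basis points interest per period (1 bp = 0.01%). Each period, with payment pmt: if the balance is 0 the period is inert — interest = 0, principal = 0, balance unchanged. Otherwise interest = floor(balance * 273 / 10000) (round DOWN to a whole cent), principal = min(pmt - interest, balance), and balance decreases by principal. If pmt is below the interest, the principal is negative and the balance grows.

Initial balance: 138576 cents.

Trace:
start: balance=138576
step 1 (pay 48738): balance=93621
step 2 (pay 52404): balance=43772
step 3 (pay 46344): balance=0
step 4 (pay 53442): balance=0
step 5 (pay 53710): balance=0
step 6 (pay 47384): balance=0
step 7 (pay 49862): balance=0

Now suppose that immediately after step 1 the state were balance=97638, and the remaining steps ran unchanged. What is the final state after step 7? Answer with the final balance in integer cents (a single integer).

0

state after step 1 := balance=97638
step 2 (pay 52404): balance=47899
step 3 (pay 46344): balance=2862
step 4 (pay 53442): balance=0
step 5 (pay 53710): balance=0
step 6 (pay 47384): balance=0
step 7 (pay 49862): balance=0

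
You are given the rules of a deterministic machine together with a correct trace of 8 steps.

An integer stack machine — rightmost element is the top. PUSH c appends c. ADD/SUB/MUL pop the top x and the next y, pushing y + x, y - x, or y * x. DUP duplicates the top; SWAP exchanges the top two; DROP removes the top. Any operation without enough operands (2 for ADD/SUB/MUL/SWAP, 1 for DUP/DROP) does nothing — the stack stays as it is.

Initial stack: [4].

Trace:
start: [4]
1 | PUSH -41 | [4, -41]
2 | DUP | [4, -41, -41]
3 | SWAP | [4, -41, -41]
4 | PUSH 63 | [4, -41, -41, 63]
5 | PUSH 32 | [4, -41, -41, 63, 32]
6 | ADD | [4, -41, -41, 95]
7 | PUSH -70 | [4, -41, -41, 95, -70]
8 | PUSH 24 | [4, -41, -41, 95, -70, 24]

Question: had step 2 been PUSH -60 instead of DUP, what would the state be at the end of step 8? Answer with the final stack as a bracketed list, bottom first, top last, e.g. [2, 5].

(re-executing from step 2 with the substitution; state before step 2: [4, -41])
2 | PUSH -60 | [4, -41, -60]
3 | SWAP | [4, -60, -41]
4 | PUSH 63 | [4, -60, -41, 63]
5 | PUSH 32 | [4, -60, -41, 63, 32]
6 | ADD | [4, -60, -41, 95]
7 | PUSH -70 | [4, -60, -41, 95, -70]
8 | PUSH 24 | [4, -60, -41, 95, -70, 24]

[4, -60, -41, 95, -70, 24]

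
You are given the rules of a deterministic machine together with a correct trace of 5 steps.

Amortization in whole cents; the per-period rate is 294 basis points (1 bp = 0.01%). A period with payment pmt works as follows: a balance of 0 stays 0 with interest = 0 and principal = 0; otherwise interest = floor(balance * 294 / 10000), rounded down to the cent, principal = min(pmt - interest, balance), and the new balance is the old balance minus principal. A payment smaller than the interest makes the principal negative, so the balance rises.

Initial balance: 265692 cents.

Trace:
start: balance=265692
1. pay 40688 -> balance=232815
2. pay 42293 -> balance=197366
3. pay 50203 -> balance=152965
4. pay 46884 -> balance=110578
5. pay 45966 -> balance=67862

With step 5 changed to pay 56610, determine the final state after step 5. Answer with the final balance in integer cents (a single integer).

(re-executing from step 5 with the substitution; state before step 5: balance=110578)
5. pay 56610 -> balance=57218

57218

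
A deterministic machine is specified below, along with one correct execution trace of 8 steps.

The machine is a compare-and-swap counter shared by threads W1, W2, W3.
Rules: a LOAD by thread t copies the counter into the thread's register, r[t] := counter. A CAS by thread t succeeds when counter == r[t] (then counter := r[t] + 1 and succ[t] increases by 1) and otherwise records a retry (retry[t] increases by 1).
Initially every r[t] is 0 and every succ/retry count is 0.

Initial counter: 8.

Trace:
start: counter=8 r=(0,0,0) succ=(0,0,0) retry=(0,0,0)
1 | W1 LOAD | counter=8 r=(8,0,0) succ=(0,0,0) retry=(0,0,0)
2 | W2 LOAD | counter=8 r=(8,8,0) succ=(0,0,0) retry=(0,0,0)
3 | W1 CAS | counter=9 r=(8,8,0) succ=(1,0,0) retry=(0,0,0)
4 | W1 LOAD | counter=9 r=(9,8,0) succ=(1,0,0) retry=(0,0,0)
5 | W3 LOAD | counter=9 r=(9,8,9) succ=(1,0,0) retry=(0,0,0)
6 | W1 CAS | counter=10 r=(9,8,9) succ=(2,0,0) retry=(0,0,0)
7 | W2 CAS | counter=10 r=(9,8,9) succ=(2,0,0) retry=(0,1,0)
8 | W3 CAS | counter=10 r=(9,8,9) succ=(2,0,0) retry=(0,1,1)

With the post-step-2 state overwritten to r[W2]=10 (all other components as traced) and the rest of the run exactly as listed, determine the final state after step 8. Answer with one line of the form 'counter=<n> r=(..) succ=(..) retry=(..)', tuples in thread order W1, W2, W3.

state after step 2 := counter=8 r=(8,10,0) succ=(0,0,0) retry=(0,0,0)
3 | W1 CAS | counter=9 r=(8,10,0) succ=(1,0,0) retry=(0,0,0)
4 | W1 LOAD | counter=9 r=(9,10,0) succ=(1,0,0) retry=(0,0,0)
5 | W3 LOAD | counter=9 r=(9,10,9) succ=(1,0,0) retry=(0,0,0)
6 | W1 CAS | counter=10 r=(9,10,9) succ=(2,0,0) retry=(0,0,0)
7 | W2 CAS | counter=11 r=(9,10,9) succ=(2,1,0) retry=(0,0,0)
8 | W3 CAS | counter=11 r=(9,10,9) succ=(2,1,0) retry=(0,0,1)

counter=11 r=(9,10,9) succ=(2,1,0) retry=(0,0,1)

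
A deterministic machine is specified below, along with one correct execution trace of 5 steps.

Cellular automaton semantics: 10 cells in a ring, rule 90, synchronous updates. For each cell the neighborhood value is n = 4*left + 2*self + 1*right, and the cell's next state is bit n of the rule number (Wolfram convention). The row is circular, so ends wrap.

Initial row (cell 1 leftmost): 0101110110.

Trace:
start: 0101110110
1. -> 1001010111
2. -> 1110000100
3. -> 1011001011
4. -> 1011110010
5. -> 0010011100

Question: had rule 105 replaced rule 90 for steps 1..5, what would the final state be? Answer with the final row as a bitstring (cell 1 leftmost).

1010110000

(re-executing steps 1..5 under rule 105; state before step 1: 0101110110)
1. -> 0011011110
2. -> 1011110010
3. -> 0110010001
4. -> 1110000100
5. -> 1010110000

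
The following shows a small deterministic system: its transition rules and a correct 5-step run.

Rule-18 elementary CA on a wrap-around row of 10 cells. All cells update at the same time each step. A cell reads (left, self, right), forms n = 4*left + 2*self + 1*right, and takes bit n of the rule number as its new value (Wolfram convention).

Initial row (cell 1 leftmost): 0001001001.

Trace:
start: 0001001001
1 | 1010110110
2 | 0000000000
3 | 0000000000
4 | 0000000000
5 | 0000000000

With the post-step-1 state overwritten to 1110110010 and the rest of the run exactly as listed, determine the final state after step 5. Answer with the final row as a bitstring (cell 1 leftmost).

state after step 1 := 1110110010
2 | 0000001100
3 | 0000010010
4 | 0000101101
5 | 1001000000

1001000000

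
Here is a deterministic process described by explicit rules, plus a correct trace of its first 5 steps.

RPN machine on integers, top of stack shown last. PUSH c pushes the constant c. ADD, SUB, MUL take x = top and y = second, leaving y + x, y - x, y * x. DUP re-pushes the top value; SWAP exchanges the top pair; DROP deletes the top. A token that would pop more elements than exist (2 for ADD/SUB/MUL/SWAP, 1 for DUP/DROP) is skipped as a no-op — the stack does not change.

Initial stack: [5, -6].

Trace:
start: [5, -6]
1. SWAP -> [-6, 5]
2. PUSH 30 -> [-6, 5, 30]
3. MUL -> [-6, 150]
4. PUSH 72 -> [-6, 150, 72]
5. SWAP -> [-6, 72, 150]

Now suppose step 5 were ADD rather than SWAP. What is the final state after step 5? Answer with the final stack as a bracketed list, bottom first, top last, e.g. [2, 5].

(re-executing from step 5 with the substitution; state before step 5: [-6, 150, 72])
5. ADD -> [-6, 222]

[-6, 222]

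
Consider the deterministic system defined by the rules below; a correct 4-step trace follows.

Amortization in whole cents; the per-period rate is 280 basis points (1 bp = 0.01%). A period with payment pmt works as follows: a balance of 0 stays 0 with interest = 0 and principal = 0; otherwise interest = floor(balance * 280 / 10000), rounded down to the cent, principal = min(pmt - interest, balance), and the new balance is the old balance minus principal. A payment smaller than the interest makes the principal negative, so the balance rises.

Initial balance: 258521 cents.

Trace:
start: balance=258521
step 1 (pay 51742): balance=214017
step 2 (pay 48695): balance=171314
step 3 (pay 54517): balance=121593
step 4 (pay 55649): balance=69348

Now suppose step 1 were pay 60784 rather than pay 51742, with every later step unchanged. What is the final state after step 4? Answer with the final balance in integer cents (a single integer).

(re-executing from step 1 with the substitution; state before step 1: balance=258521)
step 1 (pay 60784): balance=204975
step 2 (pay 48695): balance=162019
step 3 (pay 54517): balance=112038
step 4 (pay 55649): balance=59526

59526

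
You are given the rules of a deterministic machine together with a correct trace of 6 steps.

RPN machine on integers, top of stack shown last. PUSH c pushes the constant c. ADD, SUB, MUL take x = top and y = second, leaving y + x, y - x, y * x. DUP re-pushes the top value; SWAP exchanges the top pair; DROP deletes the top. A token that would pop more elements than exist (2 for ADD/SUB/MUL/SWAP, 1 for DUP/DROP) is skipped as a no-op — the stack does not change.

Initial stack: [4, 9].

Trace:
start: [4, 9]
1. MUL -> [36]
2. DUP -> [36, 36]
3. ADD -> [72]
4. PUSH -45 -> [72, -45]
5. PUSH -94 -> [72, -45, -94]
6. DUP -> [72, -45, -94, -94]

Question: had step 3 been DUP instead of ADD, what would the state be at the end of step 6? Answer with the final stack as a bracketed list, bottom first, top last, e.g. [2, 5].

[36, 36, 36, -45, -94, -94]

(re-executing from step 3 with the substitution; state before step 3: [36, 36])
3. DUP -> [36, 36, 36]
4. PUSH -45 -> [36, 36, 36, -45]
5. PUSH -94 -> [36, 36, 36, -45, -94]
6. DUP -> [36, 36, 36, -45, -94, -94]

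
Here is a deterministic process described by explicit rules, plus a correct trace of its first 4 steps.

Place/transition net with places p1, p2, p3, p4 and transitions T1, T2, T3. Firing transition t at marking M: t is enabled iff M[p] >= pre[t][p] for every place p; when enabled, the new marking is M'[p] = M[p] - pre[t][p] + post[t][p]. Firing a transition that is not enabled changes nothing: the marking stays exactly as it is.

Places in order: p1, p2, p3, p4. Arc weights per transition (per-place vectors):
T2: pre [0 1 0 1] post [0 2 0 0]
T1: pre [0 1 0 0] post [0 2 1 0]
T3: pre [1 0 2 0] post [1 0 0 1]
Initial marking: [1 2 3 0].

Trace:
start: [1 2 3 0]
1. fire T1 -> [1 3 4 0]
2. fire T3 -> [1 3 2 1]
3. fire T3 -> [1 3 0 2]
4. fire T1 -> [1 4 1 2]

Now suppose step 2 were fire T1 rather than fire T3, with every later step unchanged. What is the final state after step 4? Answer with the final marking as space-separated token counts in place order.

1 5 4 1

(re-executing from step 2 with the substitution; state before step 2: [1 3 4 0])
2. fire T1 -> [1 4 5 0]
3. fire T3 -> [1 4 3 1]
4. fire T1 -> [1 5 4 1]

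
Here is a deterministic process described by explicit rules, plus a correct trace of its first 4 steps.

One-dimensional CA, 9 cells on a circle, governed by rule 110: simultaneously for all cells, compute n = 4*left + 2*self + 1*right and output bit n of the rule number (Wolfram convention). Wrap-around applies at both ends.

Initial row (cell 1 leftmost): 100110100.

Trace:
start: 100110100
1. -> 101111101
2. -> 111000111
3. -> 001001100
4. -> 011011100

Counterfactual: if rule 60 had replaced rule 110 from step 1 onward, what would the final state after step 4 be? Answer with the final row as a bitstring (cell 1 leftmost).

(re-executing steps 1..4 under rule 60; state before step 1: 100110100)
1. -> 110101110
2. -> 101111001
3. -> 011000101
4. -> 110100111

110100111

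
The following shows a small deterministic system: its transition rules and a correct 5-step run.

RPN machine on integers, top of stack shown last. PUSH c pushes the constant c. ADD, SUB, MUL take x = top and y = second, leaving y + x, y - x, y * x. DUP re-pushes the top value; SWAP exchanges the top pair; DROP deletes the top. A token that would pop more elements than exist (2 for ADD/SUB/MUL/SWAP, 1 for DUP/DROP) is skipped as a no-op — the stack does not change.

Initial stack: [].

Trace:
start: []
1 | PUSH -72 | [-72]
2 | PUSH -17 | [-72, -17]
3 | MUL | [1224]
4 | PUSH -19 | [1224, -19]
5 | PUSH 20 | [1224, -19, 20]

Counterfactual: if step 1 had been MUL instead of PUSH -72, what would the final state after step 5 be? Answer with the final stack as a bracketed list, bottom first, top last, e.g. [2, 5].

(re-executing from step 1 with the substitution; state before step 1: [])
1 | MUL | []
2 | PUSH -17 | [-17]
3 | MUL | [-17]
4 | PUSH -19 | [-17, -19]
5 | PUSH 20 | [-17, -19, 20]

[-17, -19, 20]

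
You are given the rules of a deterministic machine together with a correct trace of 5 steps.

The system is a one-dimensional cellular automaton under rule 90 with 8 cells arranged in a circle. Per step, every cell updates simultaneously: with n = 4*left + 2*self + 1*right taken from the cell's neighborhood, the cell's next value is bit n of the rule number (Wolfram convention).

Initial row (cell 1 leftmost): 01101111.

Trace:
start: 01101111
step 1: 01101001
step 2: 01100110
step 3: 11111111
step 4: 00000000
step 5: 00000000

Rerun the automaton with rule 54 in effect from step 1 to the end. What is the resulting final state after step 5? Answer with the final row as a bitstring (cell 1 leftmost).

10011111

(re-executing steps 1..5 under rule 54; state before step 1: 01101111)
step 1: 10010000
step 2: 11111001
step 3: 00000110
step 4: 00001001
step 5: 10011111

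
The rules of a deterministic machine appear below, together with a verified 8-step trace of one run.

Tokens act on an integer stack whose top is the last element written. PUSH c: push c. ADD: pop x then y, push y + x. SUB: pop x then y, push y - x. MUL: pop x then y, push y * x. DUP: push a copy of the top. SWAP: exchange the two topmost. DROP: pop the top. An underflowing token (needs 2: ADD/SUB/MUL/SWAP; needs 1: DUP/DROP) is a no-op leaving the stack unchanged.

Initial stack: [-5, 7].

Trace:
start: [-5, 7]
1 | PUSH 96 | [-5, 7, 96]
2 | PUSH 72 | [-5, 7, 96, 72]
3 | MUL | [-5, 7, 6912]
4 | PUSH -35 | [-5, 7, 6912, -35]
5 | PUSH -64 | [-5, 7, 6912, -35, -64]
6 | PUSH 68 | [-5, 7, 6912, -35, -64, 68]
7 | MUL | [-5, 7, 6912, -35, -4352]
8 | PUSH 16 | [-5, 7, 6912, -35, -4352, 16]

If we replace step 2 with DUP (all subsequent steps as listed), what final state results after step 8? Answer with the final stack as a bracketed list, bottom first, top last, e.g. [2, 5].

[-5, 7, 9216, -35, -4352, 16]

(re-executing from step 2 with the substitution; state before step 2: [-5, 7, 96])
2 | DUP | [-5, 7, 96, 96]
3 | MUL | [-5, 7, 9216]
4 | PUSH -35 | [-5, 7, 9216, -35]
5 | PUSH -64 | [-5, 7, 9216, -35, -64]
6 | PUSH 68 | [-5, 7, 9216, -35, -64, 68]
7 | MUL | [-5, 7, 9216, -35, -4352]
8 | PUSH 16 | [-5, 7, 9216, -35, -4352, 16]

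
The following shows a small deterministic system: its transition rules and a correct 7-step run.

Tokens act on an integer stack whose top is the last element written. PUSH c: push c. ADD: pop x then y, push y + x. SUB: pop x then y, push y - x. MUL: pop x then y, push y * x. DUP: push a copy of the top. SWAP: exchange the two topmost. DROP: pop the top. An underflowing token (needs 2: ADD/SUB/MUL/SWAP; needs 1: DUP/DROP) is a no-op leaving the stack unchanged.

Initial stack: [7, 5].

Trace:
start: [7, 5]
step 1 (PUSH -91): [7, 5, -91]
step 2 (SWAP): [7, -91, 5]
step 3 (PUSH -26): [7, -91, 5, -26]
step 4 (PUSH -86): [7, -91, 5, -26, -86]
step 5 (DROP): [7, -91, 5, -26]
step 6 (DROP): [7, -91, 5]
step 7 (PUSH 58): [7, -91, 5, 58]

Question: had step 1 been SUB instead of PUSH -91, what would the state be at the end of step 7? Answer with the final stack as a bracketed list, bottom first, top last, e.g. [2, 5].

(re-executing from step 1 with the substitution; state before step 1: [7, 5])
step 1 (SUB): [2]
step 2 (SWAP): [2]
step 3 (PUSH -26): [2, -26]
step 4 (PUSH -86): [2, -26, -86]
step 5 (DROP): [2, -26]
step 6 (DROP): [2]
step 7 (PUSH 58): [2, 58]

[2, 58]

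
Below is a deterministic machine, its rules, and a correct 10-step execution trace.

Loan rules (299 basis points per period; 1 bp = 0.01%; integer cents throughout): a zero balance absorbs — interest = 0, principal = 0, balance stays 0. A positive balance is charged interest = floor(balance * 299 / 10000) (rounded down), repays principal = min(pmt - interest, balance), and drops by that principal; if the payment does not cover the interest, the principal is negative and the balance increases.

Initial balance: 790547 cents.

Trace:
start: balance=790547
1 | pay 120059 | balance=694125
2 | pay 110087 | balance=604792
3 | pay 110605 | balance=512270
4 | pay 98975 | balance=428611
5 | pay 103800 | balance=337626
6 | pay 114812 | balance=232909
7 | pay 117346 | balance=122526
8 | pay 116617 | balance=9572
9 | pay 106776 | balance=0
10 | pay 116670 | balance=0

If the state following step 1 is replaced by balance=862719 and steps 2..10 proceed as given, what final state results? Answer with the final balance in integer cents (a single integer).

state after step 1 := balance=862719
2 | pay 110087 | balance=778427
3 | pay 110605 | balance=691096
4 | pay 98975 | balance=612784
5 | pay 103800 | balance=527306
6 | pay 114812 | balance=428260
7 | pay 117346 | balance=323718
8 | pay 116617 | balance=216780
9 | pay 106776 | balance=116485
10 | pay 116670 | balance=3297

3297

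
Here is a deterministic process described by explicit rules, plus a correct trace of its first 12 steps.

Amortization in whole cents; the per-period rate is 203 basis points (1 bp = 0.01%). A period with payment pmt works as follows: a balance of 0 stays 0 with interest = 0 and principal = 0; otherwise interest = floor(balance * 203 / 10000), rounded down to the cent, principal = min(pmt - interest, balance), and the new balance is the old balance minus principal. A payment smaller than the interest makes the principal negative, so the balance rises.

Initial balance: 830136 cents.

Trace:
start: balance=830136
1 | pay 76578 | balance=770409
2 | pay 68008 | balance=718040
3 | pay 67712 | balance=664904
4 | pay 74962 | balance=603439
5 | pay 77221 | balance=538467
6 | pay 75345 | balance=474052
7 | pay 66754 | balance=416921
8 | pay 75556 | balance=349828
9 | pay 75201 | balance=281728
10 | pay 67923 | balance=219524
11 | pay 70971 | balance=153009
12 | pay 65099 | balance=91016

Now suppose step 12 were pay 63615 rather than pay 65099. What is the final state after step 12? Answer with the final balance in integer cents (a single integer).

(re-executing from step 12 with the substitution; state before step 12: balance=153009)
12 | pay 63615 | balance=92500

92500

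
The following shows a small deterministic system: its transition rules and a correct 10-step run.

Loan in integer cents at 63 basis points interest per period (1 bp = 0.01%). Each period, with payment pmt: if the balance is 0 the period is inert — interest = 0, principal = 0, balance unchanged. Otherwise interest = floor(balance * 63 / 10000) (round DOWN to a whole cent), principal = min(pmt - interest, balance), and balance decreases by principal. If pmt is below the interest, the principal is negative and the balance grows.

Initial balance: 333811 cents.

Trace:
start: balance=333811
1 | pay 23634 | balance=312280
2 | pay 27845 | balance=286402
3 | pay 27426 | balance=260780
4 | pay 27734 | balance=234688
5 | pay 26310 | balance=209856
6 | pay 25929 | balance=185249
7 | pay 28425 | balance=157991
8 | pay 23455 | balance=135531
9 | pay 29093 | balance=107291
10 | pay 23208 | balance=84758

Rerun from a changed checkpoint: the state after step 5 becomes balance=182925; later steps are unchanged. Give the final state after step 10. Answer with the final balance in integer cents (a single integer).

56967

state after step 5 := balance=182925
6 | pay 25929 | balance=158148
7 | pay 28425 | balance=130719
8 | pay 23455 | balance=108087
9 | pay 29093 | balance=79674
10 | pay 23208 | balance=56967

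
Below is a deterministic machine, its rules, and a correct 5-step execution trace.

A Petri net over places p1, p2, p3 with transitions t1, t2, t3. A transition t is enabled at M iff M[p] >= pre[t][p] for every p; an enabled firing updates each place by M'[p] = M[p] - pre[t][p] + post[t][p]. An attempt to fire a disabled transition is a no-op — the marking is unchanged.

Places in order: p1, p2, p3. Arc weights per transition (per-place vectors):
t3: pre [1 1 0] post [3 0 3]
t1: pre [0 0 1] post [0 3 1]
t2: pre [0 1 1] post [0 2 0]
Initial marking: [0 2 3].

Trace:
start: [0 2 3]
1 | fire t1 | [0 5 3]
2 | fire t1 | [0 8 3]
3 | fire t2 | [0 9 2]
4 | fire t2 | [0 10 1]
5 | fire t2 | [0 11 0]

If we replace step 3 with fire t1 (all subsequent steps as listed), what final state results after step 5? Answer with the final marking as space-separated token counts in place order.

(re-executing from step 3 with the substitution; state before step 3: [0 8 3])
3 | fire t1 | [0 11 3]
4 | fire t2 | [0 12 2]
5 | fire t2 | [0 13 1]

0 13 1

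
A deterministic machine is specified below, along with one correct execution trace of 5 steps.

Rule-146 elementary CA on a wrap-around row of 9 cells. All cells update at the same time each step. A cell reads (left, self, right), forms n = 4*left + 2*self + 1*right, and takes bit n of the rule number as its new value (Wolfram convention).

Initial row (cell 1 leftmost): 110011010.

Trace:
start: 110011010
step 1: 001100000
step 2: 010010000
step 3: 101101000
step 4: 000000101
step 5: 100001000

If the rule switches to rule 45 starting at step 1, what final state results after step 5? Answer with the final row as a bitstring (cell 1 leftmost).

110010111

(re-executing steps 1..5 under rule 45; state before step 1: 110011010)
step 1: 100010111
step 2: 001011100
step 3: 101110001
step 4: 011000101
step 5: 110010111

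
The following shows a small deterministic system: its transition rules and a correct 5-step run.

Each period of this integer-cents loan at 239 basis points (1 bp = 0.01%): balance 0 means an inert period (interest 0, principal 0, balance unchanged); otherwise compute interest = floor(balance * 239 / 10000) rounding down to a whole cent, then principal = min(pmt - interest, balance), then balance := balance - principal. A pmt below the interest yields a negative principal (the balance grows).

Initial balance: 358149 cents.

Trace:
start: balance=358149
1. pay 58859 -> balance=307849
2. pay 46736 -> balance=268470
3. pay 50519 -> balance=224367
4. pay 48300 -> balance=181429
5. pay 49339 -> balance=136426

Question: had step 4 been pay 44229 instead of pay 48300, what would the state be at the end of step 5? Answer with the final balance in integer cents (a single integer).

140594

(re-executing from step 4 with the substitution; state before step 4: balance=224367)
4. pay 44229 -> balance=185500
5. pay 49339 -> balance=140594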